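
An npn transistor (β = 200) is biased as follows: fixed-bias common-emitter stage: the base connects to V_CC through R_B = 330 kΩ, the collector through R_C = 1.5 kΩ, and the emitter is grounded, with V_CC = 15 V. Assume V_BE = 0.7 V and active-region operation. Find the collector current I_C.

Base loop: V_CC = I_B·R_B + V_BE, so I_B = (15 − 0.7)/330 kΩ = 0.0433 mA.
In the active region I_C = β·I_B = 200 × 0.0433 = 8.67 mA.
Collector loop: V_CE = V_CC − I_C·R_C = 15 − 8.67×1.5 = 2 V.
Since V_CE = 2 V > V_CE(sat) ≈ 0.2 V, the transistor is in the active region as assumed.

I_C ≈ 8.7 mA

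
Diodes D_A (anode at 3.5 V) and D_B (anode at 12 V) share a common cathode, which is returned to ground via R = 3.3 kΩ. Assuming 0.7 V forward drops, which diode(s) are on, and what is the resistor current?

Assume both conduct. Then node N would need to be at both 3.5−0.7 = 2.8 V and 12−0.7 = 11.3 V, which is impossible.
Assume only D_B conducts: V_N = 12 − 0.7 = 11.3 V, so I_R = 11.3/3.3 = 3.42 mA.
Check D_A: its anode-to-cathode voltage is 3.5 − 11.3 = -7.8 V < 0.7 V, so it is off. The assumption is consistent.

Only D_B conducts; I_R ≈ 3.4 mA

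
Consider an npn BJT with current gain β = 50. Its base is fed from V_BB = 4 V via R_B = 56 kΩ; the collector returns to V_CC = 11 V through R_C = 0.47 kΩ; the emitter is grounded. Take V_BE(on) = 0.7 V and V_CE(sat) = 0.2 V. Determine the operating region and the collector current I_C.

active; I_C ≈ 2.9 mA

Assume active. Base-emitter loop: I_B = (V_BB − V_BE)/R_B = (4 − 0.7)/56 = 0.0589 mA.
I_C = β·I_B = 50×0.0589 = 2.95 mA.
V_CE = V_CC − I_C·R_C = 11 − 2.95×0.47 = 9.62 V > V_CE(sat), so the active-region assumption holds.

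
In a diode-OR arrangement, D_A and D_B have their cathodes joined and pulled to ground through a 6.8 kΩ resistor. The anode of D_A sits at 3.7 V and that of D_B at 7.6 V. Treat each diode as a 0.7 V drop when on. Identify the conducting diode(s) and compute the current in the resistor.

Only D_B conducts; I_R ≈ 1 mA

Assume both conduct. Then node N would need to be at both 3.7−0.7 = 3 V and 7.6−0.7 = 6.9 V, which is impossible.
Assume only D_B conducts: V_N = 7.6 − 0.7 = 6.9 V, so I_R = 6.9/6.8 = 1.01 mA.
Check D_A: its anode-to-cathode voltage is 3.7 − 6.9 = -3.2 V < 0.7 V, so it is off. The assumption is consistent.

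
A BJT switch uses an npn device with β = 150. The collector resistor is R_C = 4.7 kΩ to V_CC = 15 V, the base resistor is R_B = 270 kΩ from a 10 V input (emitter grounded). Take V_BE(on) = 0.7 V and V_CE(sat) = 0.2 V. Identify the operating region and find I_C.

saturation; I_C ≈ 3.1 mA

Assume active: I_B = (10 − 0.7)/270 = 0.0344 mA, giving I_C = β·I_B = 5.17 mA.
But then V_CE = 15 − 5.17×4.7 = -9.28 V < V_CE(sat) = 0.2 V — impossible in the active region.
So the transistor is saturated. With V_CE = 0.2 V, I_C = (V_CC − 0.2)/R_C = 14.8/4.7 = 3.15 mA.
Check: β·I_B = 5.17 mA > I_C = 3.15 mA, confirming saturation.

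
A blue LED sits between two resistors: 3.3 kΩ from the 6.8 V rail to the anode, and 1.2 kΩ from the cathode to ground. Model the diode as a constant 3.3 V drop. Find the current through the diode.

The two resistors are in series with the diode, so KVL gives 6.8 = I·3.3 + 3.3 + I·1.2.
I = (6.8 − 3.3) / (3.3 + 1.2) kΩ = 3.5 / 4.5 = 0.778 mA.

I ≈ 0.78 mA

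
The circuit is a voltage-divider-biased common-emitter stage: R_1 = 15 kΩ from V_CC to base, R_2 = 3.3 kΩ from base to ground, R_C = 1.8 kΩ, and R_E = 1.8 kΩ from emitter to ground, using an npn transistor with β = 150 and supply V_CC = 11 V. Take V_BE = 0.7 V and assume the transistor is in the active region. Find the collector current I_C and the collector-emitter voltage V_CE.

I_C ≈ 0.7 mA, V_CE ≈ 8.5 V

Thevenize the base divider: V_Th = V_CC·R_2/(R_1+R_2) = 11×3.3/18.3 = 1.98 V, R_Th = R_1‖R_2 = 2.7 kΩ.
Base-emitter loop: V_Th = I_B·R_Th + V_BE + (β+1)I_B·R_E, so I_B = (1.98 − 0.7) / (2.7 + 151×1.8) = 0.00468 mA.
I_C = β·I_B = 150×0.00468 = 0.701 mA, and I_E = (β+1)I_B = 0.706 mA.
V_CE = V_CC − I_C·R_C − I_E·R_E = 11 − 0.701×1.8 − 0.706×1.8 = 8.47 V.
V_CE = 8.47 V > 0.2 V confirms active-region operation.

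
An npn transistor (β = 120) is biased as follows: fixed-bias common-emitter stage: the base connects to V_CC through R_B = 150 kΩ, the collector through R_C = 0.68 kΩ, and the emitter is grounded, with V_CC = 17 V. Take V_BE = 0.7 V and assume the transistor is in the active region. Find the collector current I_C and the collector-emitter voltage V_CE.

I_C ≈ 13 mA, V_CE ≈ 8.1 V

Base loop: V_CC = I_B·R_B + V_BE, so I_B = (17 − 0.7)/150 kΩ = 0.109 mA.
In the active region I_C = β·I_B = 120 × 0.109 = 13 mA.
Collector loop: V_CE = V_CC − I_C·R_C = 17 − 13×0.68 = 8.13 V.
Since V_CE = 8.13 V > V_CE(sat) ≈ 0.2 V, the transistor is in the active region as assumed.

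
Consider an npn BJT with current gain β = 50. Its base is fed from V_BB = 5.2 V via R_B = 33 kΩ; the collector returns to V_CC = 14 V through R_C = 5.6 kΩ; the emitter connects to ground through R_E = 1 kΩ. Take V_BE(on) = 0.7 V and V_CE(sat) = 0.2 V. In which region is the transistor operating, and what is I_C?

Assume active: I_B = (5.2 − 0.7)/(33 + 51×1) = 0.0536 mA, I_C = β·I_B = 2.68 mA.
Then V_CE = 14 − 2.68×5.6 − 2.73×1 = -3.73 V < 0.2 V — the active assumption fails.
Re-solve with V_CE = 0.2 V. KCL at the emitter: V_E/R_E = (V_BB−0.7−V_E)/R_B + (V_CC−0.2−V_E)/R_C, giving V_E = 2.15 V.
I_C = (V_CC − 0.2 − V_E)/R_C = (13.8 − 2.15)/5.6 = 2.08 mA.
Check: I_B = (4.5 − 2.15)/33 = 0.0712 mA, and β·I_B = 3.56 mA > I_C, confirming saturation.

saturation; I_C ≈ 2.1 mA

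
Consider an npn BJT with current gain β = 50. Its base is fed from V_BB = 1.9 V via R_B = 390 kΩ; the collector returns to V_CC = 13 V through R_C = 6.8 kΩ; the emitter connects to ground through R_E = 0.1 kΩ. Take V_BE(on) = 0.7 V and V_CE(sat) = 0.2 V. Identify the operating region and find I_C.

Assume active. Base-emitter loop: I_B = (V_BB − V_BE)/(R_B + (β+1)R_E) = (1.9 − 0.7)/(390 + 51×0.1) = 0.00304 mA.
I_C = β·I_B = 50×0.00304 = 0.152 mA.
V_CE = V_CC − I_C·R_C − I_E·R_E = 13 − 0.152×6.8 − 0.155×0.1 = 12 V > V_CE(sat), so the active-region assumption holds.

active; I_C ≈ 0.15 mA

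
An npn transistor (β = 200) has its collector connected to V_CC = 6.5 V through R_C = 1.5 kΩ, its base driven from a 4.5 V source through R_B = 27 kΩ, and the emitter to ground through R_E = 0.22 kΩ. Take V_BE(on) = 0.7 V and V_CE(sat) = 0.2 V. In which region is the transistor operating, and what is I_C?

Assume active: I_B = (4.5 − 0.7)/(27 + 201×0.22) = 0.0534 mA, I_C = β·I_B = 10.7 mA.
Then V_CE = 6.5 − 10.7×1.5 − 10.7×0.22 = -11.9 V < 0.2 V — the active assumption fails.
Re-solve with V_CE = 0.2 V. KCL at the emitter: V_E/R_E = (V_BB−0.7−V_E)/R_B + (V_CC−0.2−V_E)/R_C, giving V_E = 0.827 V.
I_C = (V_CC − 0.2 − V_E)/R_C = (6.3 − 0.827)/1.5 = 3.65 mA.
Check: I_B = (3.8 − 0.827)/27 = 0.11 mA, and β·I_B = 22 mA > I_C, confirming saturation.

saturation; I_C ≈ 3.6 mA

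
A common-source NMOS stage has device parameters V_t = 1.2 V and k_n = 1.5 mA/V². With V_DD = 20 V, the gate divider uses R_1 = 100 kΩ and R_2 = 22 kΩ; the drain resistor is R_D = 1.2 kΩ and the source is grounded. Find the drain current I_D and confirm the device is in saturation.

I_D ≈ 4.3 mA

V_G = V_DD·R_2/(R_1+R_2) = 20×22/122 = 3.61 V. With the source grounded, V_GS = V_G = 3.61 V.
Assume saturation: I_D = (k_n/2)(V_GS − V_t)² = (1.5/2)×(3.61 − 1.2)² = 0.75×2.41² = 4.34 mA.
V_DS = V_DD − I_D·R_D = 20 − 4.34×1.2 = 14.8 V.
Saturation requires V_DS ≥ V_GS − V_t = 2.41 V; 14.8 ≥ 2.41 ✓.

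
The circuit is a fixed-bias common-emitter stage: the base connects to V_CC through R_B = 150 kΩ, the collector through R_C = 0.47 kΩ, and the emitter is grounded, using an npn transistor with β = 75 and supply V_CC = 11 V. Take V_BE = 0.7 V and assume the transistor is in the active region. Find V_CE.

V_CE ≈ 8.6 V

Base loop: V_CC = I_B·R_B + V_BE, so I_B = (11 − 0.7)/150 kΩ = 0.0687 mA.
In the active region I_C = β·I_B = 75 × 0.0687 = 5.15 mA.
Collector loop: V_CE = V_CC − I_C·R_C = 11 − 5.15×0.47 = 8.58 V.
Since V_CE = 8.58 V > V_CE(sat) ≈ 0.2 V, the transistor is in the active region as assumed.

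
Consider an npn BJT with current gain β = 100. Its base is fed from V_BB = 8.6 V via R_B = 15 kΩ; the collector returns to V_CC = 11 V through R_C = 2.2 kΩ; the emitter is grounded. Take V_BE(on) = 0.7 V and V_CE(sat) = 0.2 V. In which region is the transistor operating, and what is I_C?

saturation; I_C ≈ 4.9 mA

Assume active: I_B = (8.6 − 0.7)/15 = 0.527 mA, giving I_C = β·I_B = 52.7 mA.
But then V_CE = 11 − 52.7×2.2 = -105 V < V_CE(sat) = 0.2 V — impossible in the active region.
So the transistor is saturated. With V_CE = 0.2 V, I_C = (V_CC − 0.2)/R_C = 10.8/2.2 = 4.91 mA.
Check: β·I_B = 52.7 mA > I_C = 4.91 mA, confirming saturation.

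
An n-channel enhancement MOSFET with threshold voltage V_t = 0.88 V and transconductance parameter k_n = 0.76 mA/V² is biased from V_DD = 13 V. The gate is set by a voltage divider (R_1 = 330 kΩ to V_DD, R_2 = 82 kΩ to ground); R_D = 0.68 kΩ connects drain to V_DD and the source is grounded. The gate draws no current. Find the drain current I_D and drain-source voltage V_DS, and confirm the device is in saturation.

I_D ≈ 1.1 mA, V_DS ≈ 12 V

V_G = V_DD·R_2/(R_1+R_2) = 13×82/412 = 2.59 V. With the source grounded, V_GS = V_G = 2.59 V.
Assume saturation: I_D = (k_n/2)(V_GS − V_t)² = (0.76/2)×(2.59 − 0.88)² = 0.38×1.71² = 1.11 mA.
V_DS = V_DD − I_D·R_D = 13 − 1.11×0.68 = 12.2 V.
Saturation requires V_DS ≥ V_GS − V_t = 1.71 V; 12.2 ≥ 1.71 ✓.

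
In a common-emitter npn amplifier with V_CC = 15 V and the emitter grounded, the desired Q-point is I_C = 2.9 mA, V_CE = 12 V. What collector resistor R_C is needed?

Collector loop: V_CC = I_C·R_C + V_CE.
R_C = (V_CC − V_CE)/I_C = (15 − 12)/2.9 = 1.03 kΩ.

R_C ≈ 1 kΩ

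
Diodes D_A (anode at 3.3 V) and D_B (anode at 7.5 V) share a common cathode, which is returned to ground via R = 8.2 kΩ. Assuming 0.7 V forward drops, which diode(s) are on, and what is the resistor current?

Only D_B conducts; I_R ≈ 0.83 mA

Assume both conduct. Then node N would need to be at both 3.3−0.7 = 2.6 V and 7.5−0.7 = 6.8 V, which is impossible.
Assume only D_B conducts: V_N = 7.5 − 0.7 = 6.8 V, so I_R = 6.8/8.2 = 0.829 mA.
Check D_A: its anode-to-cathode voltage is 3.3 − 6.8 = -3.5 V < 0.7 V, so it is off. The assumption is consistent.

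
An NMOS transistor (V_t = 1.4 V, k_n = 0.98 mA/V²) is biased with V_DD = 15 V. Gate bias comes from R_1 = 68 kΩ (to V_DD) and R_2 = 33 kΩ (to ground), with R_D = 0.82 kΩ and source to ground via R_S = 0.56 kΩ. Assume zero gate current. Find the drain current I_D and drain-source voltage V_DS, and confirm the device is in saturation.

V_G = V_DD·R_2/(R_1+R_2) = 15×33/101 = 4.9 V.
Assume saturation: I_D = (k_n/2)(V_GS − V_t)² with V_GS = V_G − I_D·R_S = 4.9 − 0.56·I_D.
Substituting gives 0.154·I_D² − 2.92·I_D + 6.01 = 0, with roots I_D = 2.35 or 16.7 mA.
The root I_D = 16.7 mA gives V_GS = -4.43 V ≤ V_t, so take I_D = 2.35 mA.
Then V_GS = 3.59 V and V_DS = V_DD − I_D(R_D+R_S) = 15 − 2.35×1.38 = 11.8 V.
Saturation requires V_DS ≥ V_GS − V_t = 2.19 V; 11.8 ≥ 2.19 ✓.

I_D ≈ 2.3 mA, V_DS ≈ 12 V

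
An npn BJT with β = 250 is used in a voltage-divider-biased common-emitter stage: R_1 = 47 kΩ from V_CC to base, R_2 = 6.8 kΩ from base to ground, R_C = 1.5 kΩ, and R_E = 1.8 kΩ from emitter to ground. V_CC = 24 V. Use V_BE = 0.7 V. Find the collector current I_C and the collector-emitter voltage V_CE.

Thevenize the base divider: V_Th = V_CC·R_2/(R_1+R_2) = 24×6.8/53.8 = 3.03 V, R_Th = R_1‖R_2 = 5.94 kΩ.
Base-emitter loop: V_Th = I_B·R_Th + V_BE + (β+1)I_B·R_E, so I_B = (3.03 − 0.7) / (5.94 + 251×1.8) = 0.0051 mA.
I_C = β·I_B = 250×0.0051 = 1.27 mA, and I_E = (β+1)I_B = 1.28 mA.
V_CE = V_CC − I_C·R_C − I_E·R_E = 24 − 1.27×1.5 − 1.28×1.8 = 19.8 V.
V_CE = 19.8 V > 0.2 V confirms active-region operation.

I_C ≈ 1.3 mA, V_CE ≈ 20 V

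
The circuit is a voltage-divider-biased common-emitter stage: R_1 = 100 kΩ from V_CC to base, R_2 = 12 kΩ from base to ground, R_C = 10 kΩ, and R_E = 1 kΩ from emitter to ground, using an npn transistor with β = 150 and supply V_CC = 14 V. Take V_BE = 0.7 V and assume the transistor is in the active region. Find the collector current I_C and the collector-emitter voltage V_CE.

I_C ≈ 0.74 mA, V_CE ≈ 5.8 V

Thevenize the base divider: V_Th = V_CC·R_2/(R_1+R_2) = 14×12/112 = 1.5 V, R_Th = R_1‖R_2 = 10.7 kΩ.
Base-emitter loop: V_Th = I_B·R_Th + V_BE + (β+1)I_B·R_E, so I_B = (1.5 − 0.7) / (10.7 + 151×1) = 0.00495 mA.
I_C = β·I_B = 150×0.00495 = 0.742 mA, and I_E = (β+1)I_B = 0.747 mA.
V_CE = V_CC − I_C·R_C − I_E·R_E = 14 − 0.742×10 − 0.747×1 = 5.83 V.
V_CE = 5.83 V > 0.2 V confirms active-region operation.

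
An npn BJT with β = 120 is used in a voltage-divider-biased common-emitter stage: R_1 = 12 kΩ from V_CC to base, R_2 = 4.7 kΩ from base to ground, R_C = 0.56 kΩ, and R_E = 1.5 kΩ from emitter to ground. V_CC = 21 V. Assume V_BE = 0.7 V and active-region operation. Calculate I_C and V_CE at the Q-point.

Thevenize the base divider: V_Th = V_CC·R_2/(R_1+R_2) = 21×4.7/16.7 = 5.91 V, R_Th = R_1‖R_2 = 3.38 kΩ.
Base-emitter loop: V_Th = I_B·R_Th + V_BE + (β+1)I_B·R_E, so I_B = (5.91 − 0.7) / (3.38 + 121×1.5) = 0.0282 mA.
I_C = β·I_B = 120×0.0282 = 3.38 mA, and I_E = (β+1)I_B = 3.41 mA.
V_CE = V_CC − I_C·R_C − I_E·R_E = 21 − 3.38×0.56 − 3.41×1.5 = 14 V.
V_CE = 14 V > 0.2 V confirms active-region operation.

I_C ≈ 3.4 mA, V_CE ≈ 14 V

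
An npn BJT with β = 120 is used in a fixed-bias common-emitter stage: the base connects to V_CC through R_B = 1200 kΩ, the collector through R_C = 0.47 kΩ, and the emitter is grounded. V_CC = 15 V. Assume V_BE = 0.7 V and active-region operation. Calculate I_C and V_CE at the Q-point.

I_C ≈ 1.4 mA, V_CE ≈ 14 V

Base loop: V_CC = I_B·R_B + V_BE, so I_B = (15 − 0.7)/1200 kΩ = 0.0119 mA.
In the active region I_C = β·I_B = 120 × 0.0119 = 1.43 mA.
Collector loop: V_CE = V_CC − I_C·R_C = 15 − 1.43×0.47 = 14.3 V.
Since V_CE = 14.3 V > V_CE(sat) ≈ 0.2 V, the transistor is in the active region as assumed.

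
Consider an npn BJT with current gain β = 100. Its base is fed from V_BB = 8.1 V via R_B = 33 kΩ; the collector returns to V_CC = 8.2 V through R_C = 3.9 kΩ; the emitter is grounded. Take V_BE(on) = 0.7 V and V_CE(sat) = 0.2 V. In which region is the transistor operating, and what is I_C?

Assume active: I_B = (8.1 − 0.7)/33 = 0.224 mA, giving I_C = β·I_B = 22.4 mA.
But then V_CE = 8.2 − 22.4×3.9 = -79.3 V < V_CE(sat) = 0.2 V — impossible in the active region.
So the transistor is saturated. With V_CE = 0.2 V, I_C = (V_CC − 0.2)/R_C = 8/3.9 = 2.05 mA.
Check: β·I_B = 22.4 mA > I_C = 2.05 mA, confirming saturation.

saturation; I_C ≈ 2.1 mA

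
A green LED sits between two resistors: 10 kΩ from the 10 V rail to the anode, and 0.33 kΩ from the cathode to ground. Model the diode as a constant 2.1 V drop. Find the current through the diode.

I ≈ 0.76 mA

The two resistors are in series with the diode, so KVL gives 10 = I·10 + 2.1 + I·0.33.
I = (10 − 2.1) / (10 + 0.33) kΩ = 7.9 / 10.3 = 0.765 mA.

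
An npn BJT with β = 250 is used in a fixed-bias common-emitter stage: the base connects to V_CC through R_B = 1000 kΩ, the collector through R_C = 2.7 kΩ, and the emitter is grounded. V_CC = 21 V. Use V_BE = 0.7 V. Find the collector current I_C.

Base loop: V_CC = I_B·R_B + V_BE, so I_B = (21 − 0.7)/1000 kΩ = 0.0203 mA.
In the active region I_C = β·I_B = 250 × 0.0203 = 5.08 mA.
Collector loop: V_CE = V_CC − I_C·R_C = 21 − 5.08×2.7 = 7.3 V.
Since V_CE = 7.3 V > V_CE(sat) ≈ 0.2 V, the transistor is in the active region as assumed.

I_C ≈ 5.1 mA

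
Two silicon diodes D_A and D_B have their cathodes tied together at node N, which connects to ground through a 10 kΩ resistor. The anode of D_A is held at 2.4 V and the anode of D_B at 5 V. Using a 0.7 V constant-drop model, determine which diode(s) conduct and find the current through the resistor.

Assume both conduct. Then node N would need to be at both 2.4−0.7 = 1.7 V and 5−0.7 = 4.3 V, which is impossible.
Assume only D_B conducts: V_N = 5 − 0.7 = 4.3 V, so I_R = 4.3/10 = 0.43 mA.
Check D_A: its anode-to-cathode voltage is 2.4 − 4.3 = -1.9 V < 0.7 V, so it is off. The assumption is consistent.

Only D_B conducts; I_R ≈ 0.43 mA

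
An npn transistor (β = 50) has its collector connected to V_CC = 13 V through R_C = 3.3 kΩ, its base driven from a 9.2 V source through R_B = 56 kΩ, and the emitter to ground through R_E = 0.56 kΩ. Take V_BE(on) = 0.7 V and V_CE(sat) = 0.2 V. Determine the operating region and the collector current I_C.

Assume active: I_B = (9.2 − 0.7)/(56 + 51×0.56) = 0.101 mA, I_C = β·I_B = 5.03 mA.
Then V_CE = 13 − 5.03×3.3 − 5.13×0.56 = -6.46 V < 0.2 V — the active assumption fails.
Re-solve with V_CE = 0.2 V. KCL at the emitter: V_E/R_E = (V_BB−0.7−V_E)/R_B + (V_CC−0.2−V_E)/R_C, giving V_E = 1.91 V.
I_C = (V_CC − 0.2 − V_E)/R_C = (12.8 − 1.91)/3.3 = 3.3 mA.
Check: I_B = (8.5 − 1.91)/56 = 0.118 mA, and β·I_B = 5.88 mA > I_C, confirming saturation.

saturation; I_C ≈ 3.3 mA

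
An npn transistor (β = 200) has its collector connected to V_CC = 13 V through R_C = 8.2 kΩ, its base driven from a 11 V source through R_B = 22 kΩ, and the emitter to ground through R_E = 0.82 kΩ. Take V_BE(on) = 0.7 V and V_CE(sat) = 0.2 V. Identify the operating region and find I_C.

Assume active: I_B = (11 − 0.7)/(22 + 201×0.82) = 0.0551 mA, I_C = β·I_B = 11 mA.
Then V_CE = 13 − 11×8.2 − 11.1×0.82 = -86.5 V < 0.2 V — the active assumption fails.
Re-solve with V_CE = 0.2 V. KCL at the emitter: V_E/R_E = (V_BB−0.7−V_E)/R_B + (V_CC−0.2−V_E)/R_C, giving V_E = 1.46 V.
I_C = (V_CC − 0.2 − V_E)/R_C = (12.8 − 1.46)/8.2 = 1.38 mA.
Check: I_B = (10.3 − 1.46)/22 = 0.402 mA, and β·I_B = 80.3 mA > I_C, confirming saturation.

saturation; I_C ≈ 1.4 mA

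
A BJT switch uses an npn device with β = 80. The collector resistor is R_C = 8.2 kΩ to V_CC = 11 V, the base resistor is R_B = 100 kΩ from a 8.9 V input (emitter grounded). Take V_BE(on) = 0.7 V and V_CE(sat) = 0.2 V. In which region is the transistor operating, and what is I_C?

Assume active: I_B = (8.9 − 0.7)/100 = 0.082 mA, giving I_C = β·I_B = 6.56 mA.
But then V_CE = 11 − 6.56×8.2 = -42.8 V < V_CE(sat) = 0.2 V — impossible in the active region.
So the transistor is saturated. With V_CE = 0.2 V, I_C = (V_CC − 0.2)/R_C = 10.8/8.2 = 1.32 mA.
Check: β·I_B = 6.56 mA > I_C = 1.32 mA, confirming saturation.

saturation; I_C ≈ 1.3 mA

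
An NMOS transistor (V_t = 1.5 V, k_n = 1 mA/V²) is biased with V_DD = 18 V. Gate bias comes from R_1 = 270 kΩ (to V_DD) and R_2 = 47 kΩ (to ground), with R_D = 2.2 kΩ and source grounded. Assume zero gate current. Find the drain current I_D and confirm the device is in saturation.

V_G = V_DD·R_2/(R_1+R_2) = 18×47/317 = 2.67 V. With the source grounded, V_GS = V_G = 2.67 V.
Assume saturation: I_D = (k_n/2)(V_GS − V_t)² = (1/2)×(2.67 − 1.5)² = 0.5×1.17² = 0.683 mA.
V_DS = V_DD − I_D·R_D = 18 − 0.683×2.2 = 16.5 V.
Saturation requires V_DS ≥ V_GS − V_t = 1.17 V; 16.5 ≥ 1.17 ✓.

I_D ≈ 0.68 mA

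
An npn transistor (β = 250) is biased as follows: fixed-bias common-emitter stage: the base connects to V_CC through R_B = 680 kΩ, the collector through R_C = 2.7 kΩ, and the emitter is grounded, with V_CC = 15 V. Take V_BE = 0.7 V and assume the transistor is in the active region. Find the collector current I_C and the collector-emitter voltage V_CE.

Base loop: V_CC = I_B·R_B + V_BE, so I_B = (15 − 0.7)/680 kΩ = 0.021 mA.
In the active region I_C = β·I_B = 250 × 0.021 = 5.26 mA.
Collector loop: V_CE = V_CC − I_C·R_C = 15 − 5.26×2.7 = 0.805 V.
Since V_CE = 0.805 V > V_CE(sat) ≈ 0.2 V, the transistor is in the active region as assumed.

I_C ≈ 5.3 mA, V_CE ≈ 0.81 V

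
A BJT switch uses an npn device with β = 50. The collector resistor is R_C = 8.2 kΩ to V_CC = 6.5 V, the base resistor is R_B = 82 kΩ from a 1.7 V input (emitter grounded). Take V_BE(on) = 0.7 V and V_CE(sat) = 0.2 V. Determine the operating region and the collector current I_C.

active; I_C ≈ 0.61 mA

Assume active. Base-emitter loop: I_B = (V_BB − V_BE)/R_B = (1.7 − 0.7)/82 = 0.0122 mA.
I_C = β·I_B = 50×0.0122 = 0.61 mA.
V_CE = V_CC − I_C·R_C = 6.5 − 0.61×8.2 = 1.5 V > V_CE(sat), so the active-region assumption holds.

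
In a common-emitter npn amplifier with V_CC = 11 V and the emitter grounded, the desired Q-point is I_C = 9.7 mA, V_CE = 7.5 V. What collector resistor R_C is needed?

R_C ≈ 0.36 kΩ

Collector loop: V_CC = I_C·R_C + V_CE.
R_C = (V_CC − V_CE)/I_C = (11 − 7.5)/9.7 = 0.361 kΩ.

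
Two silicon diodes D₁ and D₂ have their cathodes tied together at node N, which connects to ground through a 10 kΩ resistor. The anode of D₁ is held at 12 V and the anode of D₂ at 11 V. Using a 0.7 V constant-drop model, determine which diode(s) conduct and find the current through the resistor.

Assume both conduct. Then node N would need to be at both 12−0.7 = 11.3 V and 11−0.7 = 10.3 V, which is impossible.
Assume only D₁ conducts: V_N = 12 − 0.7 = 11.3 V, so I_R = 11.3/10 = 1.13 mA.
Check D₂: its anode-to-cathode voltage is 11 − 11.3 = -0.3 V < 0.7 V, so it is off. The assumption is consistent.

Only D₁ conducts; I_R ≈ 1.1 mA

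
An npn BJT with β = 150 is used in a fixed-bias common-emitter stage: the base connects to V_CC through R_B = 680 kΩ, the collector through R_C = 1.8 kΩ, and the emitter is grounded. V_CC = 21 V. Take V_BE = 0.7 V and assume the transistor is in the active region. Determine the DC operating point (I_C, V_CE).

Base loop: V_CC = I_B·R_B + V_BE, so I_B = (21 − 0.7)/680 kΩ = 0.0299 mA.
In the active region I_C = β·I_B = 150 × 0.0299 = 4.48 mA.
Collector loop: V_CE = V_CC − I_C·R_C = 21 − 4.48×1.8 = 12.9 V.
Since V_CE = 12.9 V > V_CE(sat) ≈ 0.2 V, the transistor is in the active region as assumed.

I_C ≈ 4.5 mA, V_CE ≈ 13 V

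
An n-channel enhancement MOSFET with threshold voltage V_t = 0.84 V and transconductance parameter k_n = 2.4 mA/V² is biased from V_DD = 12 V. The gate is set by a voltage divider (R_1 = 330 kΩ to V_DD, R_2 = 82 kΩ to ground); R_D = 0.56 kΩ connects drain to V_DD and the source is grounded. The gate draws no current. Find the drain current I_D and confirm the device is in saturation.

V_G = V_DD·R_2/(R_1+R_2) = 12×82/412 = 2.39 V. With the source grounded, V_GS = V_G = 2.39 V.
Assume saturation: I_D = (k_n/2)(V_GS − V_t)² = (2.4/2)×(2.39 − 0.84)² = 1.2×1.55² = 2.88 mA.
V_DS = V_DD − I_D·R_D = 12 − 2.88×0.56 = 10.4 V.
Saturation requires V_DS ≥ V_GS − V_t = 1.55 V; 10.4 ≥ 1.55 ✓.

I_D ≈ 2.9 mA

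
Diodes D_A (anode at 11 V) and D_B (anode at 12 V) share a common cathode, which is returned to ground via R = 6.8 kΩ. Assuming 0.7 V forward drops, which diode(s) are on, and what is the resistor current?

Assume both conduct. Then node N would need to be at both 11−0.7 = 10.3 V and 12−0.7 = 11.3 V, which is impossible.
Assume only D_B conducts: V_N = 12 − 0.7 = 11.3 V, so I_R = 11.3/6.8 = 1.66 mA.
Check D_A: its anode-to-cathode voltage is 11 − 11.3 = -0.3 V < 0.7 V, so it is off. The assumption is consistent.

Only D_B conducts; I_R ≈ 1.7 mA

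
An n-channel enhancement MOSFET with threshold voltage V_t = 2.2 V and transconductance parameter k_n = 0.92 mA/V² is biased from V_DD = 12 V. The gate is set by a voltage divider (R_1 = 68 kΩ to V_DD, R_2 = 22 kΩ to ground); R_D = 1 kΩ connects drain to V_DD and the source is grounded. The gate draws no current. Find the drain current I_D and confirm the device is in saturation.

V_G = V_DD·R_2/(R_1+R_2) = 12×22/90 = 2.93 V. With the source grounded, V_GS = V_G = 2.93 V.
Assume saturation: I_D = (k_n/2)(V_GS − V_t)² = (0.92/2)×(2.93 − 2.2)² = 0.46×0.733² = 0.247 mA.
V_DS = V_DD − I_D·R_D = 12 − 0.247×1 = 11.8 V.
Saturation requires V_DS ≥ V_GS − V_t = 0.733 V; 11.8 ≥ 0.733 ✓.

I_D ≈ 0.25 mA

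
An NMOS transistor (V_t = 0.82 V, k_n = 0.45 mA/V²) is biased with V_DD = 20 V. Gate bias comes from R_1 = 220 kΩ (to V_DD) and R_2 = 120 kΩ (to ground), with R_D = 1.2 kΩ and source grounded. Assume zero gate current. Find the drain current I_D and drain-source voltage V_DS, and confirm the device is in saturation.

V_G = V_DD·R_2/(R_1+R_2) = 20×120/340 = 7.06 V. With the source grounded, V_GS = V_G = 7.06 V.
Assume saturation: I_D = (k_n/2)(V_GS − V_t)² = (0.45/2)×(7.06 − 0.82)² = 0.225×6.24² = 8.76 mA.
V_DS = V_DD − I_D·R_D = 20 − 8.76×1.2 = 9.49 V.
Saturation requires V_DS ≥ V_GS − V_t = 6.24 V; 9.49 ≥ 6.24 ✓.

I_D ≈ 8.8 mA, V_DS ≈ 9.5 V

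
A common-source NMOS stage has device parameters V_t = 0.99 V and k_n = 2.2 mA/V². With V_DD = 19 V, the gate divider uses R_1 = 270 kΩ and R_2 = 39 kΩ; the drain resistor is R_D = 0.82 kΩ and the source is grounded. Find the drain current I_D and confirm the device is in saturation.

I_D ≈ 2.2 mA

V_G = V_DD·R_2/(R_1+R_2) = 19×39/309 = 2.4 V. With the source grounded, V_GS = V_G = 2.4 V.
Assume saturation: I_D = (k_n/2)(V_GS − V_t)² = (2.2/2)×(2.4 − 0.99)² = 1.1×1.41² = 2.18 mA.
V_DS = V_DD − I_D·R_D = 19 − 2.18×0.82 = 17.2 V.
Saturation requires V_DS ≥ V_GS − V_t = 1.41 V; 17.2 ≥ 1.41 ✓.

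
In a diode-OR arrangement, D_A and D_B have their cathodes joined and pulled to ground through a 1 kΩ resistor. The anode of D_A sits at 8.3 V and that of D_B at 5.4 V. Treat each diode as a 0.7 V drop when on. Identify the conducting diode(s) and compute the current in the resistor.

Assume both conduct. Then node N would need to be at both 8.3−0.7 = 7.6 V and 5.4−0.7 = 4.7 V, which is impossible.
Assume only D_A conducts: V_N = 8.3 − 0.7 = 7.6 V, so I_R = 7.6/1 = 7.6 mA.
Check D_B: its anode-to-cathode voltage is 5.4 − 7.6 = -2.2 V < 0.7 V, so it is off. The assumption is consistent.

Only D_A conducts; I_R ≈ 7.6 mA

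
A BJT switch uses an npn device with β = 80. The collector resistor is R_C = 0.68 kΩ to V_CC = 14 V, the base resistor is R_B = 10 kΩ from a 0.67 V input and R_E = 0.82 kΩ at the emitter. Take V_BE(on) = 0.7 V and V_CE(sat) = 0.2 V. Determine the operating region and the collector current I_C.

cutoff; I_C ≈ 0

V_BB = 0.67 V ≤ V_BE(on) = 0.7 V, so the base-emitter junction is not forward biased.
The transistor is in cutoff: I_B = I_C = 0.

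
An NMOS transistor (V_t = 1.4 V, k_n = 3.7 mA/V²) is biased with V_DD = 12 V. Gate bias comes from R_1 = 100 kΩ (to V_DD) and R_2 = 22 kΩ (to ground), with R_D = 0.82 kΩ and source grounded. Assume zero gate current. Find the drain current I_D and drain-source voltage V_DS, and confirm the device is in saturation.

V_G = V_DD·R_2/(R_1+R_2) = 12×22/122 = 2.16 V. With the source grounded, V_GS = V_G = 2.16 V.
Assume saturation: I_D = (k_n/2)(V_GS − V_t)² = (3.7/2)×(2.16 − 1.4)² = 1.85×0.764² = 1.08 mA.
V_DS = V_DD − I_D·R_D = 12 − 1.08×0.82 = 11.1 V.
Saturation requires V_DS ≥ V_GS − V_t = 0.764 V; 11.1 ≥ 0.764 ✓.

I_D ≈ 1.1 mA, V_DS ≈ 11 V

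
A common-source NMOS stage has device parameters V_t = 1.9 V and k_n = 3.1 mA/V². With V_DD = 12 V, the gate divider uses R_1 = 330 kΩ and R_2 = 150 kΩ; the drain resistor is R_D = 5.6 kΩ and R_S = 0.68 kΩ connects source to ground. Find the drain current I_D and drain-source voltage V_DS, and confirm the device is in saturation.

V_G = V_DD·R_2/(R_1+R_2) = 12×150/480 = 3.75 V.
Assume saturation: I_D = (k_n/2)(V_GS − V_t)² with V_GS = V_G − I_D·R_S = 3.75 − 0.68·I_D.
Substituting gives 0.717·I_D² − 4.9·I_D + 5.3 = 0, with roots I_D = 1.35 or 5.49 mA.
The root I_D = 5.49 mA gives V_GS = 0.0184 V ≤ V_t, so take I_D = 1.35 mA.
Then V_GS = 2.83 V and V_DS = V_DD − I_D(R_D+R_S) = 12 − 1.35×6.28 = 3.53 V.
Saturation requires V_DS ≥ V_GS − V_t = 0.933 V; 3.53 ≥ 0.933 ✓.

I_D ≈ 1.3 mA, V_DS ≈ 3.5 V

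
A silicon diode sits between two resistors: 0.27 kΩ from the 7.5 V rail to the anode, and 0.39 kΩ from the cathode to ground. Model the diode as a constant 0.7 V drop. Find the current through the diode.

I ≈ 10 mA

The two resistors are in series with the diode, so KVL gives 7.5 = I·0.27 + 0.7 + I·0.39.
I = (7.5 − 0.7) / (0.27 + 0.39) kΩ = 6.8 / 0.66 = 10.3 mA.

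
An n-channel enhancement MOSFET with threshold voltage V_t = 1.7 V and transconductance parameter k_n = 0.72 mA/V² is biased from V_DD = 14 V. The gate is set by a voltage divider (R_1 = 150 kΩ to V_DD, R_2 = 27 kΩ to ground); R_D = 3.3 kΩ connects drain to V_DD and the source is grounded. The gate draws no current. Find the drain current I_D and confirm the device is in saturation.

I_D ≈ 0.068 mA

V_G = V_DD·R_2/(R_1+R_2) = 14×27/177 = 2.14 V. With the source grounded, V_GS = V_G = 2.14 V.
Assume saturation: I_D = (k_n/2)(V_GS − V_t)² = (0.72/2)×(2.14 − 1.7)² = 0.36×0.436² = 0.0683 mA.
V_DS = V_DD − I_D·R_D = 14 − 0.0683×3.3 = 13.8 V.
Saturation requires V_DS ≥ V_GS − V_t = 0.436 V; 13.8 ≥ 0.436 ✓.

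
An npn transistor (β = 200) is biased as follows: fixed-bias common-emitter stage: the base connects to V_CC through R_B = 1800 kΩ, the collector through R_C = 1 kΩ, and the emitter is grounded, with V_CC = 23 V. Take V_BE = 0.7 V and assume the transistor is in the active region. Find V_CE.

V_CE ≈ 21 V

Base loop: V_CC = I_B·R_B + V_BE, so I_B = (23 − 0.7)/1800 kΩ = 0.0124 mA.
In the active region I_C = β·I_B = 200 × 0.0124 = 2.48 mA.
Collector loop: V_CE = V_CC − I_C·R_C = 23 − 2.48×1 = 20.5 V.
Since V_CE = 20.5 V > V_CE(sat) ≈ 0.2 V, the transistor is in the active region as assumed.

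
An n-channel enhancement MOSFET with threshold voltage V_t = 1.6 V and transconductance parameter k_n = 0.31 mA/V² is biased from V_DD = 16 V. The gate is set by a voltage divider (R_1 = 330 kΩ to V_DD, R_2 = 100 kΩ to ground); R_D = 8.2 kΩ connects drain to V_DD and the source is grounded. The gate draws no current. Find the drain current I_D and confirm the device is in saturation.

V_G = V_DD·R_2/(R_1+R_2) = 16×100/430 = 3.72 V. With the source grounded, V_GS = V_G = 3.72 V.
Assume saturation: I_D = (k_n/2)(V_GS − V_t)² = (0.31/2)×(3.72 − 1.6)² = 0.155×2.12² = 0.697 mA.
V_DS = V_DD − I_D·R_D = 16 − 0.697×8.2 = 10.3 V.
Saturation requires V_DS ≥ V_GS − V_t = 2.12 V; 10.3 ≥ 2.12 ✓.

I_D ≈ 0.7 mA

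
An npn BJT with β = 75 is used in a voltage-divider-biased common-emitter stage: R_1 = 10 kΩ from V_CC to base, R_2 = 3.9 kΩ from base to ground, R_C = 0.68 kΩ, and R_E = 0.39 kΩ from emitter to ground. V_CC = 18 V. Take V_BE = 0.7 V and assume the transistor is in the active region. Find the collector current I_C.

Thevenize the base divider: V_Th = V_CC·R_2/(R_1+R_2) = 18×3.9/13.9 = 5.05 V, R_Th = R_1‖R_2 = 2.81 kΩ.
Base-emitter loop: V_Th = I_B·R_Th + V_BE + (β+1)I_B·R_E, so I_B = (5.05 − 0.7) / (2.81 + 76×0.39) = 0.134 mA.
I_C = β·I_B = 75×0.134 = 10.1 mA, and I_E = (β+1)I_B = 10.2 mA.
V_CE = V_CC − I_C·R_C − I_E·R_E = 18 − 10.1×0.68 − 10.2×0.39 = 7.19 V.
V_CE = 7.19 V > 0.2 V confirms active-region operation.

I_C ≈ 10 mA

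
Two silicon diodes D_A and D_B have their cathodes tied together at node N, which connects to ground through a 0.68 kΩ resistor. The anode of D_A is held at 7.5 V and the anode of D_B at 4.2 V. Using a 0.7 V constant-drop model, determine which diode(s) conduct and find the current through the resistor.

Assume both conduct. Then node N would need to be at both 7.5−0.7 = 6.8 V and 4.2−0.7 = 3.5 V, which is impossible.
Assume only D_A conducts: V_N = 7.5 − 0.7 = 6.8 V, so I_R = 6.8/0.68 = 10 mA.
Check D_B: its anode-to-cathode voltage is 4.2 − 6.8 = -2.6 V < 0.7 V, so it is off. The assumption is consistent.

Only D_A conducts; I_R ≈ 10 mA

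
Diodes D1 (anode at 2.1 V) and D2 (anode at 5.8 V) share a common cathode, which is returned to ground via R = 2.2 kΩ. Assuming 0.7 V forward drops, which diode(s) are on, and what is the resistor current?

Assume both conduct. Then node N would need to be at both 2.1−0.7 = 1.4 V and 5.8−0.7 = 5.1 V, which is impossible.
Assume only D2 conducts: V_N = 5.8 − 0.7 = 5.1 V, so I_R = 5.1/2.2 = 2.32 mA.
Check D1: its anode-to-cathode voltage is 2.1 − 5.1 = -3 V < 0.7 V, so it is off. The assumption is consistent.

Only D2 conducts; I_R ≈ 2.3 mA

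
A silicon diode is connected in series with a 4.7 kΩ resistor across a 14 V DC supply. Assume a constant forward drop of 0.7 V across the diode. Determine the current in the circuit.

KVL around the loop: 14 = V_D + I·R = 0.7 + I × 4.7 kΩ.
So I = (14 − 0.7) / 4.7 kΩ = 13.3 / 4.7 = 2.83 mA.

I ≈ 2.8 mA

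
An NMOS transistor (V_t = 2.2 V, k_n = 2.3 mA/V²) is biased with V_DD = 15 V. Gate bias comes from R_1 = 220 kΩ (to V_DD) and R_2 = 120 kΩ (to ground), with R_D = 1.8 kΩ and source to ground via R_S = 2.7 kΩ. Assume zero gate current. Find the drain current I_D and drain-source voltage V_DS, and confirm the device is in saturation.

V_G = V_DD·R_2/(R_1+R_2) = 15×120/340 = 5.29 V.
Assume saturation: I_D = (k_n/2)(V_GS − V_t)² with V_GS = V_G − I_D·R_S = 5.29 − 2.7·I_D.
Substituting gives 8.38·I_D² − 20.2·I_D + 11 = 0, with roots I_D = 0.831 or 1.58 mA.
The root I_D = 1.58 mA gives V_GS = 1.03 V ≤ V_t, so take I_D = 0.831 mA.
Then V_GS = 3.05 V and V_DS = V_DD − I_D(R_D+R_S) = 15 − 0.831×4.5 = 11.3 V.
Saturation requires V_DS ≥ V_GS − V_t = 0.85 V; 11.3 ≥ 0.85 ✓.

I_D ≈ 0.83 mA, V_DS ≈ 11 V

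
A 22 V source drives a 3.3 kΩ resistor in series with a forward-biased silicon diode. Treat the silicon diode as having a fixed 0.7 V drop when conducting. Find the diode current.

I ≈ 6.5 mA

KVL around the loop: 22 = V_D + I·R = 0.7 + I × 3.3 kΩ.
So I = (22 − 0.7) / 3.3 kΩ = 21.3 / 3.3 = 6.45 mA.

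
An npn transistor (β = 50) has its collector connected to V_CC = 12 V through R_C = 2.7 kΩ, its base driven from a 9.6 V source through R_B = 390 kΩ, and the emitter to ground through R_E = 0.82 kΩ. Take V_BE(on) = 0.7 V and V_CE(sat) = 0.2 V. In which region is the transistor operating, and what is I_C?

Assume active. Base-emitter loop: I_B = (V_BB − V_BE)/(R_B + (β+1)R_E) = (9.6 − 0.7)/(390 + 51×0.82) = 0.0206 mA.
I_C = β·I_B = 50×0.0206 = 1.03 mA.
V_CE = V_CC − I_C·R_C − I_E·R_E = 12 − 1.03×2.7 − 1.05×0.82 = 8.36 V > V_CE(sat), so the active-region assumption holds.

active; I_C ≈ 1 mA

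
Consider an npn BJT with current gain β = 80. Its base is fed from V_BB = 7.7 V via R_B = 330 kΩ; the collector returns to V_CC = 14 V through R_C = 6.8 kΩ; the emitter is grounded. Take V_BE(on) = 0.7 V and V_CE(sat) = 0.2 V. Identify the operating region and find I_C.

active; I_C ≈ 1.7 mA

Assume active. Base-emitter loop: I_B = (V_BB − V_BE)/R_B = (7.7 − 0.7)/330 = 0.0212 mA.
I_C = β·I_B = 80×0.0212 = 1.7 mA.
V_CE = V_CC − I_C·R_C = 14 − 1.7×6.8 = 2.46 V > V_CE(sat), so the active-region assumption holds.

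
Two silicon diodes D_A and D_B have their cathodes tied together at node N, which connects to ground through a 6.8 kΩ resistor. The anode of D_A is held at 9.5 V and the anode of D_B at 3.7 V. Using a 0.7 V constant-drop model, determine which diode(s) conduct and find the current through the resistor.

Assume both conduct. Then node N would need to be at both 9.5−0.7 = 8.8 V and 3.7−0.7 = 3 V, which is impossible.
Assume only D_A conducts: V_N = 9.5 − 0.7 = 8.8 V, so I_R = 8.8/6.8 = 1.29 mA.
Check D_B: its anode-to-cathode voltage is 3.7 − 8.8 = -5.1 V < 0.7 V, so it is off. The assumption is consistent.

Only D_A conducts; I_R ≈ 1.3 mA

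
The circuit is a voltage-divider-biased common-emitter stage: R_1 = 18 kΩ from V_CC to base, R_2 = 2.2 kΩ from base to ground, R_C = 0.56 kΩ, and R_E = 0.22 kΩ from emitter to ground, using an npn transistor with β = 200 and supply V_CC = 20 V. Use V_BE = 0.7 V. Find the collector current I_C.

I_C ≈ 6.4 mA

Thevenize the base divider: V_Th = V_CC·R_2/(R_1+R_2) = 20×2.2/20.2 = 2.18 V, R_Th = R_1‖R_2 = 1.96 kΩ.
Base-emitter loop: V_Th = I_B·R_Th + V_BE + (β+1)I_B·R_E, so I_B = (2.18 − 0.7) / (1.96 + 201×0.22) = 0.032 mA.
I_C = β·I_B = 200×0.032 = 6.4 mA, and I_E = (β+1)I_B = 6.43 mA.
V_CE = V_CC − I_C·R_C − I_E·R_E = 20 − 6.4×0.56 − 6.43×0.22 = 15 V.
V_CE = 15 V > 0.2 V confirms active-region operation.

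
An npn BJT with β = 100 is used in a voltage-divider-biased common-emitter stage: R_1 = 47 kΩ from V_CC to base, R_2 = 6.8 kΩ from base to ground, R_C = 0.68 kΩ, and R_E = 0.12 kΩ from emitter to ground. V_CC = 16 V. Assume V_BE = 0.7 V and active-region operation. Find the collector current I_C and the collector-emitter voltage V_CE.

I_C ≈ 7.3 mA, V_CE ≈ 10 V

Thevenize the base divider: V_Th = V_CC·R_2/(R_1+R_2) = 16×6.8/53.8 = 2.02 V, R_Th = R_1‖R_2 = 5.94 kΩ.
Base-emitter loop: V_Th = I_B·R_Th + V_BE + (β+1)I_B·R_E, so I_B = (2.02 − 0.7) / (5.94 + 101×0.12) = 0.0732 mA.
I_C = β·I_B = 100×0.0732 = 7.32 mA, and I_E = (β+1)I_B = 7.39 mA.
V_CE = V_CC − I_C·R_C − I_E·R_E = 16 − 7.32×0.68 − 7.39×0.12 = 10.1 V.
V_CE = 10.1 V > 0.2 V confirms active-region operation.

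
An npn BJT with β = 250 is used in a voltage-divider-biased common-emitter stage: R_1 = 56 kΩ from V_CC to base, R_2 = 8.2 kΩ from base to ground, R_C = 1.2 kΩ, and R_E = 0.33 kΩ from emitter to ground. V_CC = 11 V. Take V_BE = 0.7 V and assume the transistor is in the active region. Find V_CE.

Thevenize the base divider: V_Th = V_CC·R_2/(R_1+R_2) = 11×8.2/64.2 = 1.4 V, R_Th = R_1‖R_2 = 7.15 kΩ.
Base-emitter loop: V_Th = I_B·R_Th + V_BE + (β+1)I_B·R_E, so I_B = (1.4 − 0.7) / (7.15 + 251×0.33) = 0.00783 mA.
I_C = β·I_B = 250×0.00783 = 1.96 mA, and I_E = (β+1)I_B = 1.97 mA.
V_CE = V_CC − I_C·R_C − I_E·R_E = 11 − 1.96×1.2 − 1.97×0.33 = 8 V.
V_CE = 8 V > 0.2 V confirms active-region operation.

V_CE ≈ 8 V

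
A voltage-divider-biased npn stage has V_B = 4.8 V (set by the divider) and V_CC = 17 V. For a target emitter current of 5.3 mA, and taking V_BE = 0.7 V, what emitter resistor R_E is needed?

R_E ≈ 0.77 kΩ

V_E = V_B − V_BE = 4.8 − 0.7 = 4.1 V.
R_E = V_E / I_E = 4.1 / 5.3 = 0.774 kΩ.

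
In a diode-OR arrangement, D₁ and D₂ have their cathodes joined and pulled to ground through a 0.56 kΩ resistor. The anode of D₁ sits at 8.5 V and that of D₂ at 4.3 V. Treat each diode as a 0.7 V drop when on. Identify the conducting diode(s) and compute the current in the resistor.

Only D₁ conducts; I_R ≈ 14 mA

Assume both conduct. Then node N would need to be at both 8.5−0.7 = 7.8 V and 4.3−0.7 = 3.6 V, which is impossible.
Assume only D₁ conducts: V_N = 8.5 − 0.7 = 7.8 V, so I_R = 7.8/0.56 = 13.9 mA.
Check D₂: its anode-to-cathode voltage is 4.3 − 7.8 = -3.5 V < 0.7 V, so it is off. The assumption is consistent.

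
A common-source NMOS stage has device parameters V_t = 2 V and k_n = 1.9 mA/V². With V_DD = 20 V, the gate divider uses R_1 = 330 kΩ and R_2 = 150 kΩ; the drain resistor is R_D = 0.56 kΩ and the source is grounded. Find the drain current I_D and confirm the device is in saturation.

V_G = V_DD·R_2/(R_1+R_2) = 20×150/480 = 6.25 V. With the source grounded, V_GS = V_G = 6.25 V.
Assume saturation: I_D = (k_n/2)(V_GS − V_t)² = (1.9/2)×(6.25 − 2)² = 0.95×4.25² = 17.2 mA.
V_DS = V_DD − I_D·R_D = 20 − 17.2×0.56 = 10.4 V.
Saturation requires V_DS ≥ V_GS − V_t = 4.25 V; 10.4 ≥ 4.25 ✓.

I_D ≈ 17 mA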